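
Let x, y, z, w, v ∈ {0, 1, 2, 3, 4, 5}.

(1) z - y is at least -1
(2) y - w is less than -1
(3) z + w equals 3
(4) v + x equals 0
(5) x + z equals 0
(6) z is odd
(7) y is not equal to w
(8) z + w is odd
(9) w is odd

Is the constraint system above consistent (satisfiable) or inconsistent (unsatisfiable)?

Unsatisfiable

Constraint 6 makes z odd and constraint 9 makes w odd, so z + w must be even. Constraint 8 says z + w is odd — contradiction.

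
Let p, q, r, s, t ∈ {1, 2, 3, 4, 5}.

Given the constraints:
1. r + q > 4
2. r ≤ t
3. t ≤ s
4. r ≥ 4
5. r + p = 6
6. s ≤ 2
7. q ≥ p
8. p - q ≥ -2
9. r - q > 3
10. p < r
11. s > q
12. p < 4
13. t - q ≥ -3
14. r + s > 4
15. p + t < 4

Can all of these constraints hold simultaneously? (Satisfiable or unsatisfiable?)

From constraints 2 and 4: t ≥ r and r ≥ 4, so t ≥ 4. From constraints 3 and 6: t ≤ s and s ≤ 2, so t ≤ 2. But 2 < 4, so no value of t works.

Unsatisfiable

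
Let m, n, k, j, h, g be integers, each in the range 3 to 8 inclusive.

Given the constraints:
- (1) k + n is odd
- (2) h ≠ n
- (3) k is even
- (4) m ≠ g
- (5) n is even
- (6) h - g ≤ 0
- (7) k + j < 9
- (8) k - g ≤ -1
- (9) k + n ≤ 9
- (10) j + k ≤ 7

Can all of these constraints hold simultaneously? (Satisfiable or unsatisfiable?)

Constraint 3 makes k even and constraint 5 makes n even, so k + n must be even. Constraint 1 says k + n is odd — contradiction.

Unsatisfiable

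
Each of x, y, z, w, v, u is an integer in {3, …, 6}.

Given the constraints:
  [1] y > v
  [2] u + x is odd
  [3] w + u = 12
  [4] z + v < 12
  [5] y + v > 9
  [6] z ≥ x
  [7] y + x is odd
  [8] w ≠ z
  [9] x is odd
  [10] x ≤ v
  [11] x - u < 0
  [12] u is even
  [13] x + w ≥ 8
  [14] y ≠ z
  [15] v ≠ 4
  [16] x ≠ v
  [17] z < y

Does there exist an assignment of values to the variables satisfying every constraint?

Satisfiable

Setting (x, y, z, w, v, u) = (3, 6, 5, 6, 5, 6) satisfies everything: constraint 3: w + u = 12; constraint 4: z + v = 10, and the others follow.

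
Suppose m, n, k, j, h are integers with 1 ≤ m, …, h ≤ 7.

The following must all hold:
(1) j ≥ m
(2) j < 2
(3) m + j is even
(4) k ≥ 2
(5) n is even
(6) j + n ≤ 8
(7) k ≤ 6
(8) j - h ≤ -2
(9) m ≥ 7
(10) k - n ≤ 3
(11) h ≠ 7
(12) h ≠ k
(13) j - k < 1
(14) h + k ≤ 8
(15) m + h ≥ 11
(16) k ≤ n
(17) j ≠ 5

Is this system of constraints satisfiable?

Unsatisfiable

From constraints 1 and 9: j ≥ m ≥ 7. From constraints 4 and 16: n ≥ k ≥ 2. Hence j + n ≥ 9. But constraint 6 requires j + n ≤ 8, and 8 < 9. Contradiction.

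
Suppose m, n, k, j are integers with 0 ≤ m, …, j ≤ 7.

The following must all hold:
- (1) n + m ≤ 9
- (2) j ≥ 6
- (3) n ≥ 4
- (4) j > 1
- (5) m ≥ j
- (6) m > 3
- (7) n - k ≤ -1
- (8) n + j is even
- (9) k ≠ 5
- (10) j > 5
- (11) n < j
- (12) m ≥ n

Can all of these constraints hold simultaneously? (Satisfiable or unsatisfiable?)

Unsatisfiable

From constraint 3: n ≥ 4. From constraints 2 and 5: m ≥ j ≥ 6. Hence n + m ≥ 10. But constraint 1 requires n + m ≤ 9, and 9 < 10. Contradiction.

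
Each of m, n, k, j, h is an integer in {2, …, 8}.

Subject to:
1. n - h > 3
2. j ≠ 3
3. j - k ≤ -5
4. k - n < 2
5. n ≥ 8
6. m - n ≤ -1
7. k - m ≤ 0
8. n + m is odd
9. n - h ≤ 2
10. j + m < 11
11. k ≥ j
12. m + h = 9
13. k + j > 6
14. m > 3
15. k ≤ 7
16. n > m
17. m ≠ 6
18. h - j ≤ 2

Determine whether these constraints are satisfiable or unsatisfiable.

Unsatisfiable

Constraints 3, 6, 7, 9, and 18 give h − n ≥ -2, n − m ≥ 1, m − k ≥ 0, k − j ≥ 5, j − h ≥ -2.
Adding all 5 inequalities: the left sides telescope to 0, and the right sides sum to (-2) + 1 + 0 + 5 + (-2) = 2. So 0 ≥ 2, which is false.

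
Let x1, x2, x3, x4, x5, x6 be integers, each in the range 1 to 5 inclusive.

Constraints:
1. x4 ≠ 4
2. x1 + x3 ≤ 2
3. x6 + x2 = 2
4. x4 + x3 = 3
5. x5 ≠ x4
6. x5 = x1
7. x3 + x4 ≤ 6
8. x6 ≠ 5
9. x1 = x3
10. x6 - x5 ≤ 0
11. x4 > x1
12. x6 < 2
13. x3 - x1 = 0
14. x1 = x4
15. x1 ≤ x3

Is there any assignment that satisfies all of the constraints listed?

Unsatisfiable

From constraints 6 and 14, x5 = x1 = x4, so x5 = x4. But constraint 5 says x5 ≠ x4. Contradiction.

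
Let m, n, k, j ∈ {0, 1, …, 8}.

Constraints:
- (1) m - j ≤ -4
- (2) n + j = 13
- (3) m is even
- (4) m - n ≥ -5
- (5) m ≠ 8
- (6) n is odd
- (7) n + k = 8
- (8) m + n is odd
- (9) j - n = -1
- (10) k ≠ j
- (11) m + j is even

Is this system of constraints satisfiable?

Satisfiable

One satisfying assignment is m = 2, n = 7, k = 1, j = 6.
For the less obvious constraints — constraint 1: m - j = -4; constraint 2: n + j = 13; constraint 4: m - n = -5 — and the others hold by inspection.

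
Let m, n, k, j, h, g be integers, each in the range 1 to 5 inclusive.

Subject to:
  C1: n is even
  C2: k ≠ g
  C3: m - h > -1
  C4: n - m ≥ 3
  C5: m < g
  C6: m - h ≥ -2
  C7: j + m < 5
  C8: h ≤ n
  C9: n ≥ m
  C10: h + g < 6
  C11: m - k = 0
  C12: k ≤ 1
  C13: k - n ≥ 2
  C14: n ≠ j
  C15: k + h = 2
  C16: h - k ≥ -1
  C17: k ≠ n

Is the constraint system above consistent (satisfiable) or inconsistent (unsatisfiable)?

Constraints 4, 6, 13, and 16 give m − h ≥ -2, h − k ≥ -1, k − n ≥ 2, n − m ≥ 3.
Adding all 4 inequalities: the left sides telescope to 0, and the right sides sum to (-2) + (-1) + 2 + 3 = 2. So 0 ≥ 2, which is false.

Unsatisfiable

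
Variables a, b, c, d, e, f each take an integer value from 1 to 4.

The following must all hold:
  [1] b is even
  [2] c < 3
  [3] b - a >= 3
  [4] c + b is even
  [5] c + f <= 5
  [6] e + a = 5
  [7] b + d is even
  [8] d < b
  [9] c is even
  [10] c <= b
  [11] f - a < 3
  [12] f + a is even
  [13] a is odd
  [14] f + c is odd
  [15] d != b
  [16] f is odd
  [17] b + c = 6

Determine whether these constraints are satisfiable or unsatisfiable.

Take a = 1, b = 4, c = 2, d = 2, e = 4, f = 1. Then constraint 3: b - a = 3; constraint 5: c + f = 3; constraint 6: e + a = 5, and every other listed constraint is also met.

Satisfiable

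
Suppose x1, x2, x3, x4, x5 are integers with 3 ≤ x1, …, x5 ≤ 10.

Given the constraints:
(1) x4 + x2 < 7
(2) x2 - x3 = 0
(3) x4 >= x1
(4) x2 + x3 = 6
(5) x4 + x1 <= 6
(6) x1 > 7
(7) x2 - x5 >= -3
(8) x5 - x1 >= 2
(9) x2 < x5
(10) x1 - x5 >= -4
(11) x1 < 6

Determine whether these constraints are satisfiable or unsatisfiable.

Unsatisfiable

From constraint 6: x1 ≥ 8. From constraint 11: x1 ≤ 5. But 5 < 8, so no value of x1 works.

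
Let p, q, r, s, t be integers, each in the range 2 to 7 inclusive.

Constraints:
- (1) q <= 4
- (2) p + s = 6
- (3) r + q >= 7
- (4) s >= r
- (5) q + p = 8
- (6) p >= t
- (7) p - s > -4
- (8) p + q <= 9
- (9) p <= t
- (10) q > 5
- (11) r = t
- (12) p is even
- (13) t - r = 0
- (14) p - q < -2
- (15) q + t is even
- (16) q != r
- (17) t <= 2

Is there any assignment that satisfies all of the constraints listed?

Unsatisfiable

From constraint 1: q ≤ 4. From constraints 9 and 17: p ≤ t ≤ 2. Hence q + p ≤ 6. But constraint 5 requires q + p = 8, and 8 > 6. Contradiction.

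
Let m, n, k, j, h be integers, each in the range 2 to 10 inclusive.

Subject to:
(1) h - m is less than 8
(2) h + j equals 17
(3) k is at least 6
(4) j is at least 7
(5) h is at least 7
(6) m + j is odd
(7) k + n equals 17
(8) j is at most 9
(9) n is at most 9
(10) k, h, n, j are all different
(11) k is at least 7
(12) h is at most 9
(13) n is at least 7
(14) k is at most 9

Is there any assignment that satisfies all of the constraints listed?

Constraints 4, 5, 8, 9, 11, 12, 13, and 14 confine each of k, h, n, j to the 3 values {7, …, 9}.
Constraint 10 requires all 4 of them to be distinct, but only 3 values are available — impossible by the pigeonhole principle.

Unsatisfiable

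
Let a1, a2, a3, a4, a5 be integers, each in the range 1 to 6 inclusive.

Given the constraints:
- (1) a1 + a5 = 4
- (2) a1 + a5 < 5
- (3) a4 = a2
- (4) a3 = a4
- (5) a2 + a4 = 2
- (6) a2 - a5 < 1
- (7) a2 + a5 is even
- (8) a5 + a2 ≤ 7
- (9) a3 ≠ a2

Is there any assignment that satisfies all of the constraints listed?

From constraints 3 and 4, a3 = a4 = a2, so a3 = a2. But constraint 9 says a3 ≠ a2. Contradiction.

Unsatisfiable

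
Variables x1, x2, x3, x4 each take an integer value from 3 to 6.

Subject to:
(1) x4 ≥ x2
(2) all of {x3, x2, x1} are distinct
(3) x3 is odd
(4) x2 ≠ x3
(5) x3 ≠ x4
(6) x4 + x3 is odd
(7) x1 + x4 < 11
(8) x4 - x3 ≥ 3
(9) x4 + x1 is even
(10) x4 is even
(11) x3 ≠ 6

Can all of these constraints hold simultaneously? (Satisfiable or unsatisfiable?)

One satisfying assignment is x1 = 4, x2 = 6, x3 = 3, x4 = 6.
For the less obvious constraints — constraint 2: values 3, 6, 4 are distinct; constraint 7: x1 + x4 = 10; constraint 8: x4 - x3 = 3 — and the others hold by inspection.

Satisfiable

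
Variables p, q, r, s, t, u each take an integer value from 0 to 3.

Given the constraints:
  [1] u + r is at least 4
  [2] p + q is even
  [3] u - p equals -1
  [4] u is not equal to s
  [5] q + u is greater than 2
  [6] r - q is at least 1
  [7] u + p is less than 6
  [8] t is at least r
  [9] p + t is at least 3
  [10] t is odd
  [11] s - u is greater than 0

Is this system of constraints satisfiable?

Satisfiable

One satisfying assignment is p = 3, q = 1, r = 3, s = 3, t = 3, u = 2.
For the less obvious constraints — constraint 1: u + r = 5; constraint 3: u - p = -1 — and the others hold by inspection.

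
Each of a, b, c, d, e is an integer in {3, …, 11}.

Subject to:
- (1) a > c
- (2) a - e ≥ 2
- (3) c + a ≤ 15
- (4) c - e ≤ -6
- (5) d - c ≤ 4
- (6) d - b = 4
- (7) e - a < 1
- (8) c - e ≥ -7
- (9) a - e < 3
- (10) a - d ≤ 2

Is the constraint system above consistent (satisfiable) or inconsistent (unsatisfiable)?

Unsatisfiable

Constraints 2, 4, 5, and 10 give c − d ≥ -4, d − a ≥ -2, a − e ≥ 2, e − c ≥ 6.
Adding all 4 inequalities: the left sides telescope to 0, and the right sides sum to (-4) + (-2) + 2 + 6 = 2. So 0 ≥ 2, which is false.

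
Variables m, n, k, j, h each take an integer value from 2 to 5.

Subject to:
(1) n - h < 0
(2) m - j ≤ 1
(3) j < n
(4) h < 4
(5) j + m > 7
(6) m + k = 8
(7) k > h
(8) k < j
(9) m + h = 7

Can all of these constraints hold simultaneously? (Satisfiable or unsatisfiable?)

Constraints 1, 3, 7, and 8 give n < h, h < k, k < j, j < n. Chaining: n < h < k < j < n, which forces n < n — impossible.

Unsatisfiable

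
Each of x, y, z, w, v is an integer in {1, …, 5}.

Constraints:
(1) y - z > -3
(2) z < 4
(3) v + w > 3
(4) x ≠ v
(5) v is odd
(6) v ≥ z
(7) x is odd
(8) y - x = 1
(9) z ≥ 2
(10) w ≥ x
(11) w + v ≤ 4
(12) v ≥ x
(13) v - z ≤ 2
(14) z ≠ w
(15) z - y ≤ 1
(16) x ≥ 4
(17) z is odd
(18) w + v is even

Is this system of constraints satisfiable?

Unsatisfiable

From constraints 10 and 16: w ≥ x ≥ 4. From constraints 6 and 9: v ≥ z ≥ 2. Hence w + v ≥ 6. But constraint 11 requires w + v ≤ 4, and 4 < 6. Contradiction.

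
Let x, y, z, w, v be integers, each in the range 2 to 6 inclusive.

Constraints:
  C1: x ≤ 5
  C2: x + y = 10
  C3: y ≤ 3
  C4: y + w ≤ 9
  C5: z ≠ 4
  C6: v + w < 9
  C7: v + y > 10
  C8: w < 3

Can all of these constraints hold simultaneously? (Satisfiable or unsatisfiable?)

From constraint 1: x ≤ 5. From constraint 3: y ≤ 3. Hence x + y ≤ 8. But constraint 2 requires x + y = 10, and 10 > 8. Contradiction.

Unsatisfiable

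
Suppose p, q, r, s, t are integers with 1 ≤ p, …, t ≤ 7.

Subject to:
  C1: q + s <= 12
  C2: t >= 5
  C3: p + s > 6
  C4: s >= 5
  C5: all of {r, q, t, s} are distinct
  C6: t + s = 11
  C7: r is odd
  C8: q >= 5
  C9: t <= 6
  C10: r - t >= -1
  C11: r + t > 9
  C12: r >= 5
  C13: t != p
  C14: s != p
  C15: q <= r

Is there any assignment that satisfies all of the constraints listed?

Constraints 2, 4, 8, and 12 confine each of r, q, t, s to the 3 values {5, …, 7} (the domain already gives each ≤ 7).
Constraint 5 requires all 4 of them to be distinct, but only 3 values are available — impossible by the pigeonhole principle.

Unsatisfiable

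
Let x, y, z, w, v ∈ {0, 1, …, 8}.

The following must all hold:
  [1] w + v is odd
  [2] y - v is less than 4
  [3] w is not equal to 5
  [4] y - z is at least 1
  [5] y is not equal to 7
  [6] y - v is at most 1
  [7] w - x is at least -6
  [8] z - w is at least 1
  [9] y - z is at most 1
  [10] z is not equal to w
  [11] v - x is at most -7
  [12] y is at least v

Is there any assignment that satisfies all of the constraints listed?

Constraints 4, 6, 7, 8, and 11 give z − w ≥ 1, w − x ≥ -6, x − v ≥ 7, v − y ≥ -1, y − z ≥ 1.
Adding all 5 inequalities: the left sides telescope to 0, and the right sides sum to 1 + (-6) + 7 + (-1) + 1 = 2. So 0 ≥ 2, which is false.

Unsatisfiable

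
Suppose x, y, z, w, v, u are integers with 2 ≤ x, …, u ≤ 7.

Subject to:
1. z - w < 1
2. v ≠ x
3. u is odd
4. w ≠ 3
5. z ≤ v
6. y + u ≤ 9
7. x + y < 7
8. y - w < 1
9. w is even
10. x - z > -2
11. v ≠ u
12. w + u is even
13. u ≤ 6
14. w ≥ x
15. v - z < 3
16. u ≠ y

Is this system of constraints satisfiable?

Constraint 9 makes w even and constraint 3 makes u odd, so w + u must be odd. Constraint 12 says w + u is even — contradiction.

Unsatisfiable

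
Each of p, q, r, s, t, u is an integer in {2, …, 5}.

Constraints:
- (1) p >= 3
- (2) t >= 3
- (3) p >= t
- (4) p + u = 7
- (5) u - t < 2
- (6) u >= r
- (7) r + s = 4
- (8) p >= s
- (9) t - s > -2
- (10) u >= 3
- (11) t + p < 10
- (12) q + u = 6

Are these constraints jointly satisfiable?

Satisfiable

One satisfying assignment is p = 4, q = 3, r = 2, s = 2, t = 3, u = 3.
For the less obvious constraints — constraint 4: p + u = 7; constraint 5: u - t = 0 — and the others hold by inspection.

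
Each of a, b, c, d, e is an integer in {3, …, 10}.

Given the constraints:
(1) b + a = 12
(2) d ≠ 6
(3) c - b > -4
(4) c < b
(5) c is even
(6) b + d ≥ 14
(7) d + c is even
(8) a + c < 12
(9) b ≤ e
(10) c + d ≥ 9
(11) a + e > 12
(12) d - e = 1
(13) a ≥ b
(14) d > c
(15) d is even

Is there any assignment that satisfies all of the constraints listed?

Satisfiable

One satisfying assignment is a = 6, b = 6, c = 4, d = 8, e = 7.
For the less obvious constraints — constraint 1: b + a = 12; constraint 3: c - b = -2; constraint 6: b + d = 14 — and the others hold by inspection.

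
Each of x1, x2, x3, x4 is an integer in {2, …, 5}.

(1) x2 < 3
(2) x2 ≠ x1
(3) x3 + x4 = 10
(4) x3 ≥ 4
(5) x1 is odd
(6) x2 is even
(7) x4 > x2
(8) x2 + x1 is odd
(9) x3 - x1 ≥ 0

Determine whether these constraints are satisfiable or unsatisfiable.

One satisfying assignment is x1 = 5, x2 = 2, x3 = 5, x4 = 5.
For the less obvious constraints — constraint 3: x3 + x4 = 10; constraint 5: x1 = 5 is odd; constraint 9: x3 - x1 = 0 — and the others hold by inspection.

Satisfiable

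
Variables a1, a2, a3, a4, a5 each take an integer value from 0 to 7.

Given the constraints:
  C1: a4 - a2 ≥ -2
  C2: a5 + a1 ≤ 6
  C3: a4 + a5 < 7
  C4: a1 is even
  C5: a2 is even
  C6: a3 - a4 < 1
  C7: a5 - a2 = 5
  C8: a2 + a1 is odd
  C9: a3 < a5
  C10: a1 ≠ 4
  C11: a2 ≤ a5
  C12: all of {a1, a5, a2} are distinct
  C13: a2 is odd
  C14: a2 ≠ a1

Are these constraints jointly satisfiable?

Constraint 5 makes a2 even and constraint 4 makes a1 even, so a2 + a1 must be even. Constraint 8 says a2 + a1 is odd — contradiction.

Unsatisfiable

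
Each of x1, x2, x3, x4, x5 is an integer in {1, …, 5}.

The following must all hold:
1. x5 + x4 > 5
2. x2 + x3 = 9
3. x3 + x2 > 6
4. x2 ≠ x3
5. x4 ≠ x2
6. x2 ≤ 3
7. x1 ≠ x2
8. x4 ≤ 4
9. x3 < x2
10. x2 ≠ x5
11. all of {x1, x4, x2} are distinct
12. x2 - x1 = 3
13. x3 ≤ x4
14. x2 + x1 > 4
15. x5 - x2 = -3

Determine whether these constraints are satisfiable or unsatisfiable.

Unsatisfiable

From constraint 6: x2 ≤ 3. From constraints 8 and 13: x3 ≤ x4 ≤ 4. Hence x2 + x3 ≤ 7. But constraint 2 requires x2 + x3 = 9, and 9 > 7. Contradiction.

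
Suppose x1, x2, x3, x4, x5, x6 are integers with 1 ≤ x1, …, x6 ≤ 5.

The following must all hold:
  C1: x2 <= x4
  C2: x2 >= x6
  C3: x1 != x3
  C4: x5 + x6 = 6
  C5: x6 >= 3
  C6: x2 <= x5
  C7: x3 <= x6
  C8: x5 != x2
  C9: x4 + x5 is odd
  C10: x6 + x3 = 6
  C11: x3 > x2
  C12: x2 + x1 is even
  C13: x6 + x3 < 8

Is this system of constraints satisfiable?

Constraints 2, 7, and 11 give x6 ≤ x2, x2 < x3, x3 ≤ x6. Chaining: x6 ≤ x2 < x3 ≤ x6, which forces x6 < x6 — impossible.

Unsatisfiable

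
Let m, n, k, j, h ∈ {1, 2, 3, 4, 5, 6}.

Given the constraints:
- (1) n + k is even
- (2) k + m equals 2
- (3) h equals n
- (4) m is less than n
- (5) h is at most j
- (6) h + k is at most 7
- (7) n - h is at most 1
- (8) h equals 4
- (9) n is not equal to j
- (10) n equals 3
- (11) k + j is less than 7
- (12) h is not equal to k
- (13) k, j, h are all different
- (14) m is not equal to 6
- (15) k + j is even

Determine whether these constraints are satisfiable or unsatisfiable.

Unsatisfiable

Constraint 8 fixes h = 4 and constraint 10 fixes n = 3, but constraint 3 requires h = n. Since 4 ≠ 3, contradiction.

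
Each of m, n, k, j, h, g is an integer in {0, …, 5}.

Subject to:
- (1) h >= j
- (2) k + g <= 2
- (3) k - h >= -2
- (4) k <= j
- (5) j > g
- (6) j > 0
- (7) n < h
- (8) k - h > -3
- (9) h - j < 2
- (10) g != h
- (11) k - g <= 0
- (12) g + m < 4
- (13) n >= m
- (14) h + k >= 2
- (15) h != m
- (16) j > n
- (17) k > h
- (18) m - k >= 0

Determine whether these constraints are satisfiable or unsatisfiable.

Constraints 1, 5, 11, and 17 give h < k, k ≤ g, g < j, j ≤ h. Chaining: h < k ≤ g < j ≤ h, which forces h < h — impossible.

Unsatisfiable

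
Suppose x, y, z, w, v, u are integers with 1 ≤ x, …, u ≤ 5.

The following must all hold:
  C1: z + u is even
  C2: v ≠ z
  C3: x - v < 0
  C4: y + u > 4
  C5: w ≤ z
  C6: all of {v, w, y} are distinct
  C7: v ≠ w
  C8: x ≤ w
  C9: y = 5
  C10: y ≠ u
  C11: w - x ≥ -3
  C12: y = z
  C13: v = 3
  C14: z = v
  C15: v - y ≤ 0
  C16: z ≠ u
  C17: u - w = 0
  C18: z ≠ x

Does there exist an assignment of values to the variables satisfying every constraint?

Unsatisfiable

Constraint 9 fixes y = 5 and constraint 13 fixes v = 3. Constraints 12 and 14 give y = z = v, so y = v. But 5 ≠ 3 — contradiction.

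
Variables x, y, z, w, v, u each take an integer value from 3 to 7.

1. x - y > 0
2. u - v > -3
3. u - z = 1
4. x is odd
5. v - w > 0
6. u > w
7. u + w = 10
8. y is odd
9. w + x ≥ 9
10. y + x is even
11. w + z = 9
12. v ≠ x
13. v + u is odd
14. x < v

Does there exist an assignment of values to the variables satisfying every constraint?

Satisfiable

One satisfying assignment is x = 5, y = 3, z = 5, w = 4, v = 7, u = 6.
For the less obvious constraints — constraint 1: x - y = 2; constraint 2: u - v = -1; constraint 3: u - z = 1 — and the others hold by inspection.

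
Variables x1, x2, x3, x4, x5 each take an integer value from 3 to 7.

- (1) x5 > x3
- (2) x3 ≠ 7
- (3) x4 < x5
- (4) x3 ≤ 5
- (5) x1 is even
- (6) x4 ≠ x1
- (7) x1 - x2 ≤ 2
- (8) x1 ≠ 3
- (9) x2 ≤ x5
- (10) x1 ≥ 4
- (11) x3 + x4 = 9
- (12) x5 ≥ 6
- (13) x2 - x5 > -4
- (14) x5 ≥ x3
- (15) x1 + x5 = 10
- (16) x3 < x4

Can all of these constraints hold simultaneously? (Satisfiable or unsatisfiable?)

Setting (x1, x2, x3, x4, x5) = (4, 3, 4, 5, 6) satisfies everything: constraint 7: x1 - x2 = 1; constraint 11: x3 + x4 = 9, and the others follow.

Satisfiable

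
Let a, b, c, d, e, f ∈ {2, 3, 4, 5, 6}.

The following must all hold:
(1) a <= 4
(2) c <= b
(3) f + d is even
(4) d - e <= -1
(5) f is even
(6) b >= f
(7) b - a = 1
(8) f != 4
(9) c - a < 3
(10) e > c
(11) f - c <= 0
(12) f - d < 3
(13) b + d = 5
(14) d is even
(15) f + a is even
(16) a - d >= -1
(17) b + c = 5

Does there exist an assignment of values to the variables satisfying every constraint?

Satisfiable

The assignment a = 2, b = 3, c = 2, d = 2, e = 4, f = 2 works:
  constraint 4 holds since d - e = -2.
  constraint 7 holds since b - a = 1.
  constraint 9 holds since c - a = 0.
The rest check out directly.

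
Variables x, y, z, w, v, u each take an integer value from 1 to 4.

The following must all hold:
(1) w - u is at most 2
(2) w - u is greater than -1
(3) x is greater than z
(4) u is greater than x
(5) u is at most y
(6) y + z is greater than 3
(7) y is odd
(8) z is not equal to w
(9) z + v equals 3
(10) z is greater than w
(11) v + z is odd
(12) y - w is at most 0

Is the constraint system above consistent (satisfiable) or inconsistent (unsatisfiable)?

Constraints 3, 4, 5, 10, and 12 give y ≤ w, w < z, z < x, x < u, u ≤ y. Chaining: y ≤ w < z < x < u ≤ y, which forces y < y — impossible.

Unsatisfiable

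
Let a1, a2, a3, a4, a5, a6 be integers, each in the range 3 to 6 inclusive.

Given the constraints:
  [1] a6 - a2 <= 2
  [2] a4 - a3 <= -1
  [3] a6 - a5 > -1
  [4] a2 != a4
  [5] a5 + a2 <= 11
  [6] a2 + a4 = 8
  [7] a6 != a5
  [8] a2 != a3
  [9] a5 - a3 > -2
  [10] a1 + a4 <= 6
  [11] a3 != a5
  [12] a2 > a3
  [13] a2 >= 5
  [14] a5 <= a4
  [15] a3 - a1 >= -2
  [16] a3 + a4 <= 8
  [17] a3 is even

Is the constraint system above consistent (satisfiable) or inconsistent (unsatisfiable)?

Try a1 = 3, a2 = 5, a3 = 4, a4 = 3, a5 = 3, a6 = 5.
Check constraint 1: a6 - a2 = 0; constraint 2: a4 - a3 = -1; constraint 3: a6 - a5 = 2. The remaining constraints are straightforward to verify.

Satisfiable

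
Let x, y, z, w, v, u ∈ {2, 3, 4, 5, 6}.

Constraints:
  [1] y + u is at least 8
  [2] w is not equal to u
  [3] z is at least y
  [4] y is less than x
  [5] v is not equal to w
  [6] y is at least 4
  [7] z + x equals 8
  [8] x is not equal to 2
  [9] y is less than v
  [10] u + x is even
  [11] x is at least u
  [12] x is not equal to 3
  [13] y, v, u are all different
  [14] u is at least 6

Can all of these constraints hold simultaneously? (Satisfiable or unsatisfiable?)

Unsatisfiable

From constraints 3 and 6: z ≥ y ≥ 4. From constraints 11 and 14: x ≥ u ≥ 6. Hence z + x ≥ 10. But constraint 7 requires z + x = 8, and 8 < 10. Contradiction.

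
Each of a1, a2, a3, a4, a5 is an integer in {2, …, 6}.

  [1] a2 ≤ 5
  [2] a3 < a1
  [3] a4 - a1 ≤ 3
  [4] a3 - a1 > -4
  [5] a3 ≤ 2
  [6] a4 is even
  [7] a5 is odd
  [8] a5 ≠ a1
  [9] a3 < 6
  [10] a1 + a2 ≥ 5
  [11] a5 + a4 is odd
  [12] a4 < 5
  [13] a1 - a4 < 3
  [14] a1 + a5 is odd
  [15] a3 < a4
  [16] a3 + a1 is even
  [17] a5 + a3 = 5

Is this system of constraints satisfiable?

Setting (a1, a2, a3, a4, a5) = (4, 4, 2, 4, 3) satisfies everything: constraint 3: a4 - a1 = 0; constraint 4: a3 - a1 = -2; constraint 10: a1 + a2 = 8, and the others follow.

Satisfiable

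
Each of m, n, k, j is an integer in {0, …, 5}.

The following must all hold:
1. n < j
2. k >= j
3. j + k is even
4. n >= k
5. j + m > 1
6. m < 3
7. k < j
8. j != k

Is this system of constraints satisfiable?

Unsatisfiable

Constraints 1, 2, and 4 give k ≤ n, n < j, j ≤ k. Chaining: k ≤ n < j ≤ k, which forces k < k — impossible.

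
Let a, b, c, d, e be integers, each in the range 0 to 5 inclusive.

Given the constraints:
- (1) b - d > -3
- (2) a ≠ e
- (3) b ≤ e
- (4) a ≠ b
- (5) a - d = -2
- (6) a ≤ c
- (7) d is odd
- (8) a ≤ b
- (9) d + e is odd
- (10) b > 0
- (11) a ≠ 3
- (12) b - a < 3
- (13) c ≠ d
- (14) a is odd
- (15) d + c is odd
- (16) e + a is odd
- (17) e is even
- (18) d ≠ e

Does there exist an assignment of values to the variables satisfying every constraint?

Satisfiable

Setting (a, b, c, d, e) = (1, 2, 4, 3, 2) satisfies everything: constraint 1: b - d = -1; constraint 5: a - d = -2; constraint 12: b - a = 1, and the others follow.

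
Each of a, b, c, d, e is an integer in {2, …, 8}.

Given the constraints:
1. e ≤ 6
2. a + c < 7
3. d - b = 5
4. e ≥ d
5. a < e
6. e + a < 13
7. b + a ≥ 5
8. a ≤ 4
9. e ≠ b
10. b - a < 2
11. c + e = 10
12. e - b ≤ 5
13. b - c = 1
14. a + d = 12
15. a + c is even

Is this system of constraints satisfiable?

From constraint 8: a ≤ 4. From constraints 1 and 4: d ≤ e ≤ 6. Hence a + d ≤ 10. But constraint 14 requires a + d = 12, and 12 > 10. Contradiction.

Unsatisfiable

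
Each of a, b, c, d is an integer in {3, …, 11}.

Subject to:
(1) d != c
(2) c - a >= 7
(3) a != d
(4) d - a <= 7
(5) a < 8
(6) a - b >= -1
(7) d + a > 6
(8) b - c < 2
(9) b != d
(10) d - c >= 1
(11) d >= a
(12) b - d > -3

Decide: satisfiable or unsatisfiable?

Constraints 2, 4, and 10 give c − a ≥ 7, a − d ≥ -7, d − c ≥ 1.
Adding all 3 inequalities: the left sides telescope to 0, and the right sides sum to 7 + (-7) + 1 = 1. So 0 ≥ 1, which is false.

Unsatisfiable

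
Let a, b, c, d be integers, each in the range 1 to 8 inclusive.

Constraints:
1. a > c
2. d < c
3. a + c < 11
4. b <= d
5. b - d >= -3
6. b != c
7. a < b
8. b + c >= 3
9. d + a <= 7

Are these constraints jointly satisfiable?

Unsatisfiable

Constraints 1, 2, 4, and 7 give c < a, a < b, b ≤ d, d < c. Chaining: c < a < b ≤ d < c, which forces c < c — impossible.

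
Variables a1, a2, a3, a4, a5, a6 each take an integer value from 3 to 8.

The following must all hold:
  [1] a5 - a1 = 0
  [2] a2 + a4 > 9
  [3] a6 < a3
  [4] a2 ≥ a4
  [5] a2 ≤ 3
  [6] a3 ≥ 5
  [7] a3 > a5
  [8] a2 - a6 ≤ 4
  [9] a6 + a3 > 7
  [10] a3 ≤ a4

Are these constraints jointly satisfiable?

Unsatisfiable

From constraints 6 and 10: a4 ≥ a3 and a3 ≥ 5, so a4 ≥ 5. From constraints 4 and 5: a4 ≤ a2 and a2 ≤ 3, so a4 ≤ 3. But 3 < 5, so no value of a4 works.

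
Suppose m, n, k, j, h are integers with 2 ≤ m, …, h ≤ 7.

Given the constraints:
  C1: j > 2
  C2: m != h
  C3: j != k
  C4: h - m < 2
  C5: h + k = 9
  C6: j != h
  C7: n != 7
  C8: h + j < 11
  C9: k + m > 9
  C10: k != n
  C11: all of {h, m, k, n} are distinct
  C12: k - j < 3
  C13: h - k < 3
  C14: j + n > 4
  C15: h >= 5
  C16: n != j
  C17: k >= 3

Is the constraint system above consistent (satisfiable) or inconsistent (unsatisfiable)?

Take m = 6, n = 2, k = 4, j = 3, h = 5. Then constraint 4: h - m = -1; constraint 5: h + k = 9; constraint 8: h + j = 8, and every other listed constraint is also met.

Satisfiable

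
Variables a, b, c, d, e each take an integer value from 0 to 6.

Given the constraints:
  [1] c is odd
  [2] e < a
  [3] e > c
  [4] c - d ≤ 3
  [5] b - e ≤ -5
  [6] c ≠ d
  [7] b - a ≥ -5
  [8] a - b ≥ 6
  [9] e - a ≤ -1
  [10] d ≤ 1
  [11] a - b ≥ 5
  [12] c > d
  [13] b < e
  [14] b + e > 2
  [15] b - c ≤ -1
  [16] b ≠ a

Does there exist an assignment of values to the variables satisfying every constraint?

Unsatisfiable

Constraints 5, 7, and 9 give a − e ≥ 1, e − b ≥ 5, b − a ≥ -5.
Adding all 3 inequalities: the left sides telescope to 0, and the right sides sum to 1 + 5 + (-5) = 1. So 0 ≥ 1, which is false.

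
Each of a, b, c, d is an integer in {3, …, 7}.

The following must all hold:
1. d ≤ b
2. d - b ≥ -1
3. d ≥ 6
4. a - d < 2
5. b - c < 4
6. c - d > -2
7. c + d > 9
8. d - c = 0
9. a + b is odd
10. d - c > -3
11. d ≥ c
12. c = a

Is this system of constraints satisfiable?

Satisfiable

Try a = 6, b = 7, c = 6, d = 6.
Check constraint 2: d - b = -1; constraint 4: a - d = 0. The remaining constraints are straightforward to verify.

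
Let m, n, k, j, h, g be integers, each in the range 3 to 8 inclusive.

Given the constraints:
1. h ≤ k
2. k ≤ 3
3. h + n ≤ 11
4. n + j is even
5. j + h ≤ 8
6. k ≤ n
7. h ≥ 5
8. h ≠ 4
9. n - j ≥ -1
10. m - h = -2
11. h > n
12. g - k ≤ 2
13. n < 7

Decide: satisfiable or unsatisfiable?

Unsatisfiable

From constraint 7: h ≥ 5. From constraints 1 and 2: h ≤ k and k ≤ 3, so h ≤ 3. But 3 < 5, so no value of h works.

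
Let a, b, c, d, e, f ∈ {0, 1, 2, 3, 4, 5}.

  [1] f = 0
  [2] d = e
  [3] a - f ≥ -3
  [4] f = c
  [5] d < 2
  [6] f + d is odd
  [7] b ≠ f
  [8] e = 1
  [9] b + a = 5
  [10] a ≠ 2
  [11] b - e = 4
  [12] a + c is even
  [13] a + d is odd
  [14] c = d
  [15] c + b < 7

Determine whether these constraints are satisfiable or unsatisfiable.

Unsatisfiable

Constraint 1 fixes f = 0 and constraint 8 fixes e = 1. Constraints 2, 4, and 14 give f = c = d = e, so f = e. But 0 ≠ 1 — contradiction.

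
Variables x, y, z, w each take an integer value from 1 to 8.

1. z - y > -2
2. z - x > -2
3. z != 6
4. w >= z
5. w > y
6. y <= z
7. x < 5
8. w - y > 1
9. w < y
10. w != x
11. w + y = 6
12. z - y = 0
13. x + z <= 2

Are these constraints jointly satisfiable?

Constraints 4, 6, and 9 give y ≤ z, z ≤ w, w < y. Chaining: y ≤ z ≤ w < y, which forces y < y — impossible.

Unsatisfiable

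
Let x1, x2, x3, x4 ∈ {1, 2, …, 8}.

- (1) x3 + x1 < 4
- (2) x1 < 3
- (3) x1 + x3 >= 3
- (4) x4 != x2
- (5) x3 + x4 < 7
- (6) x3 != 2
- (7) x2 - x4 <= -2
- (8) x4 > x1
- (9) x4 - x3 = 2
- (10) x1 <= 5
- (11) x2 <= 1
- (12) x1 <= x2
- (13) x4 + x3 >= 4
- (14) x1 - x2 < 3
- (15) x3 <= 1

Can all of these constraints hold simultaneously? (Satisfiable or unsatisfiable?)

From constraints 11 and 12: x1 ≤ x2 ≤ 1. From constraint 15: x3 ≤ 1. Hence x1 + x3 ≤ 2. But constraint 3 requires x1 + x3 ≥ 3, and 3 > 2. Contradiction.

Unsatisfiable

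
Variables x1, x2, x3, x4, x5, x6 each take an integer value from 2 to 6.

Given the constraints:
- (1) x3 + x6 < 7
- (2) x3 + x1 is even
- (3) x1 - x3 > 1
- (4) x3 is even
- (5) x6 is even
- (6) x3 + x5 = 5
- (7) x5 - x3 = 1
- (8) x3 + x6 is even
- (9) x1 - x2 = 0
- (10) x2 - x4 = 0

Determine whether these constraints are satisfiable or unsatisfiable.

Satisfiable

Setting (x1, x2, x3, x4, x5, x6) = (6, 6, 2, 6, 3, 4) satisfies everything: constraint 1: x3 + x6 = 6; constraint 3: x1 - x3 = 4; constraint 6: x3 + x5 = 5, and the others follow.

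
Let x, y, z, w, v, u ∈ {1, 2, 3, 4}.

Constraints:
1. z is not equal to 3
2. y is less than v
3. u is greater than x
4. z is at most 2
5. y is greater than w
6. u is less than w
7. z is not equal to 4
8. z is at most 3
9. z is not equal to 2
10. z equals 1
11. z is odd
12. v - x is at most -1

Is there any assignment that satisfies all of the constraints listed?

Unsatisfiable

Constraints 2, 3, 5, 6, and 12 give w < y, y < v, v < x, x < u, u < w. Chaining: w < y < v < x < u < w, which forces w < w — impossible.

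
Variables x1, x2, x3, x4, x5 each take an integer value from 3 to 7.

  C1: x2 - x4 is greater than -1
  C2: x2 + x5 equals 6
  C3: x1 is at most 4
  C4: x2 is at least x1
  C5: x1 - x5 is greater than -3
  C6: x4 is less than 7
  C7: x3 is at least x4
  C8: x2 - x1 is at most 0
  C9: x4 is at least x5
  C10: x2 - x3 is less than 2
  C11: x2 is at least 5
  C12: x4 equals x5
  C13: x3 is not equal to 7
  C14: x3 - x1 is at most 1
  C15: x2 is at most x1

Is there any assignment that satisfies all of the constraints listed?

Unsatisfiable

From constraint 11: x2 ≥ 5. From constraints 3 and 15: x2 ≤ x1 and x1 ≤ 4, so x2 ≤ 4. But 4 < 5, so no value of x2 works.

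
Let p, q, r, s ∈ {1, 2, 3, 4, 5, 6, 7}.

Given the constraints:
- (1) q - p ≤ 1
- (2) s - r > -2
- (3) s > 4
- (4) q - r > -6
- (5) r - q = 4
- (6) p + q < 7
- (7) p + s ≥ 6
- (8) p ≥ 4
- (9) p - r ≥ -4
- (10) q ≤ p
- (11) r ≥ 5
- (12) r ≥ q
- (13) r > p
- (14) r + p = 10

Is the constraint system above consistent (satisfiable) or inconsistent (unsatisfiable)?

The assignment p = 4, q = 2, r = 6, s = 5 works:
  constraint 1 holds since q - p = -2.
  constraint 2 holds since s - r = -1.
  constraint 4 holds since q - r = -4.
The rest check out directly.

Satisfiable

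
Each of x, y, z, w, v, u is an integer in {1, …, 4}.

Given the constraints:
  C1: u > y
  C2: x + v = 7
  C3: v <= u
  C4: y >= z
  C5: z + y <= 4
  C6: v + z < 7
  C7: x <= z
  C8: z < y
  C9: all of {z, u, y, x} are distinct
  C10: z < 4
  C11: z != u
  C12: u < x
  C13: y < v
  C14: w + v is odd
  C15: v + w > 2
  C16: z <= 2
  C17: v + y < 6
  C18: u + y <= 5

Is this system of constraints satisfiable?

Unsatisfiable

Constraints 3, 7, 8, 12, and 13 give y < v, v ≤ u, u < x, x ≤ z, z < y. Chaining: y < v ≤ u < x ≤ z < y, which forces y < y — impossible.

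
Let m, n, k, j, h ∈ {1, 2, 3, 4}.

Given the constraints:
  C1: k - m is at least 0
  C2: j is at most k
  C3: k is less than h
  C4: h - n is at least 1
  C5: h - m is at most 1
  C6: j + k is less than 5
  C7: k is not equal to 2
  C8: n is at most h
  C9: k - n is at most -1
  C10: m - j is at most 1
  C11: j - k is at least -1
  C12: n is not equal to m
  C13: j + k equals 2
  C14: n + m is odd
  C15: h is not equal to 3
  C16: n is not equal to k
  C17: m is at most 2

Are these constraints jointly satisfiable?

Constraints 1, 4, 5, and 9 give h − n ≥ 1, n − k ≥ 1, k − m ≥ 0, m − h ≥ -1.
Adding all 4 inequalities: the left sides telescope to 0, and the right sides sum to 1 + 1 + 0 + (-1) = 1. So 0 ≥ 1, which is false.

Unsatisfiable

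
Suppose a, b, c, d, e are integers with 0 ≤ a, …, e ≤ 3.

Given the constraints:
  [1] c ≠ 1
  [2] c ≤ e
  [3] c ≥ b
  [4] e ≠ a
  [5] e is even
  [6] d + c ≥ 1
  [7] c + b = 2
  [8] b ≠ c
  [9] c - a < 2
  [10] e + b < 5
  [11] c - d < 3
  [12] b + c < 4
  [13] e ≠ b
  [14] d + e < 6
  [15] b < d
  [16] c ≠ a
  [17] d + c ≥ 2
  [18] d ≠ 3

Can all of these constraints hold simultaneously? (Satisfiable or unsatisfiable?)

Take a = 1, b = 0, c = 2, d = 2, e = 2. Then constraint 6: d + c = 4; constraint 7: c + b = 2, and every other listed constraint is also met.

Satisfiable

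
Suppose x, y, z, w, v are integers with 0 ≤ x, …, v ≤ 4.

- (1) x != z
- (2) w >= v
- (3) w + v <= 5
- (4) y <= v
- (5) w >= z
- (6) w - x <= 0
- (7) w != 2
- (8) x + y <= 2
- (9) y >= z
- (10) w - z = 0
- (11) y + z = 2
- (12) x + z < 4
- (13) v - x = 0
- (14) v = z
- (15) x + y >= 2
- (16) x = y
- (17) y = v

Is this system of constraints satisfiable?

From constraints 14, 16, and 17, x = y = v = z, so x = z. But constraint 1 says x ≠ z. Contradiction.

Unsatisfiable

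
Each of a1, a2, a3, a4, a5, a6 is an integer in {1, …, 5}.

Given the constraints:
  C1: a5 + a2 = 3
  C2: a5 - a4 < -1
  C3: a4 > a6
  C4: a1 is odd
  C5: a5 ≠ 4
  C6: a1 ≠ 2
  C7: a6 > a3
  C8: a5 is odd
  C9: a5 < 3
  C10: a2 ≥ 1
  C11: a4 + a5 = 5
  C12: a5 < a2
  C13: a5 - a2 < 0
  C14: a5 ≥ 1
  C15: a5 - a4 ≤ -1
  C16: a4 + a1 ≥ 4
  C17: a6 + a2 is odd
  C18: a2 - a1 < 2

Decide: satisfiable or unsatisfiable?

The assignment a1 = 3, a2 = 2, a3 = 2, a4 = 4, a5 = 1, a6 = 3 works:
  constraint 1 holds since a5 + a2 = 3.
  constraint 2 holds since a5 - a4 = -3.
The rest check out directly.

Satisfiable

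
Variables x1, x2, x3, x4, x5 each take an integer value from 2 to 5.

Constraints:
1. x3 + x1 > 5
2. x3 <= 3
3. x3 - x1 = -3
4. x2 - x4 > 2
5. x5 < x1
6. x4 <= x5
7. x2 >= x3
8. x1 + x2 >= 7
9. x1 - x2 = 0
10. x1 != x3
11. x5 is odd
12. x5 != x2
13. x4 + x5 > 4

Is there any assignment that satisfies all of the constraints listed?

Satisfiable

The assignment x1 = 5, x2 = 5, x3 = 2, x4 = 2, x5 = 3 works:
  constraint 1 holds since x3 + x1 = 7.
  constraint 3 holds since x3 - x1 = -3.
  constraint 4 holds since x2 - x4 = 3.
The rest check out directly.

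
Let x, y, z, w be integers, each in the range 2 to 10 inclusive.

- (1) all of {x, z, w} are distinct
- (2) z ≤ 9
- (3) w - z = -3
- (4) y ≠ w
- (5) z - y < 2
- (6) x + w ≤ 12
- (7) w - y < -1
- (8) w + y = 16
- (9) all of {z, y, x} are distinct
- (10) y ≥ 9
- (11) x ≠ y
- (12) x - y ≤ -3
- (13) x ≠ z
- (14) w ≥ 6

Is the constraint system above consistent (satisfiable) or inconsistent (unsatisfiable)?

Take x = 5, y = 10, z = 9, w = 6. Then constraint 3: w - z = -3; constraint 5: z - y = -1, and every other listed constraint is also met.

Satisfiable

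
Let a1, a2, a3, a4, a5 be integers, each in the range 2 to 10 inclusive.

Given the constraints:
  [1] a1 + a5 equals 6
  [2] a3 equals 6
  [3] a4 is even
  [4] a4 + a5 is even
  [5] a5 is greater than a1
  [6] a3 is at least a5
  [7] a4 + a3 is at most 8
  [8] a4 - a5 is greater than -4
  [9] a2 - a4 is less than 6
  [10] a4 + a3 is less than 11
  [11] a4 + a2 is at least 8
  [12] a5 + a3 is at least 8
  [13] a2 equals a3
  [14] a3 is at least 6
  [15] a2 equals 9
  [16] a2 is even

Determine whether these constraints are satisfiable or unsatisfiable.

Constraint 15 fixes a2 = 9 and constraint 2 fixes a3 = 6, but constraint 13 requires a2 = a3. Since 9 ≠ 6, contradiction.

Unsatisfiable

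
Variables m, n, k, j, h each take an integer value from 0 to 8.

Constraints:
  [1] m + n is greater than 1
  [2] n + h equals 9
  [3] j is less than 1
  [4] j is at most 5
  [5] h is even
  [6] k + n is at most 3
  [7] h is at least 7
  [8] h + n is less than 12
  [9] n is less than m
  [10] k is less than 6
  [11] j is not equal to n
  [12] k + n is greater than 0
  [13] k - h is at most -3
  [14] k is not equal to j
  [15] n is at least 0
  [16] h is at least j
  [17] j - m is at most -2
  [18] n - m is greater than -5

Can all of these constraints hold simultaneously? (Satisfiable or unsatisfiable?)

Setting (m, n, k, j, h) = (3, 1, 2, 0, 8) satisfies everything: constraint 1: m + n = 4; constraint 2: n + h = 9, and the others follow.

Satisfiable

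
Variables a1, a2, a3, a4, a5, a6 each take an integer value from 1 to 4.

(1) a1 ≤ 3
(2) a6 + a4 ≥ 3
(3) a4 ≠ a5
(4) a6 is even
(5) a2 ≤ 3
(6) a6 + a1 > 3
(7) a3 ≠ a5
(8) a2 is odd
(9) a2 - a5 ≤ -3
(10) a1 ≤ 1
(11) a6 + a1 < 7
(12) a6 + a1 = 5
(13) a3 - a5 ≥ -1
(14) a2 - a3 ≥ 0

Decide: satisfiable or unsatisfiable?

Unsatisfiable

Constraints 9, 13, and 14 give a2 − a3 ≥ 0, a3 − a5 ≥ -1, a5 − a2 ≥ 3.
Adding all 3 inequalities: the left sides telescope to 0, and the right sides sum to 0 + (-1) + 3 = 2. So 0 ≥ 2, which is false.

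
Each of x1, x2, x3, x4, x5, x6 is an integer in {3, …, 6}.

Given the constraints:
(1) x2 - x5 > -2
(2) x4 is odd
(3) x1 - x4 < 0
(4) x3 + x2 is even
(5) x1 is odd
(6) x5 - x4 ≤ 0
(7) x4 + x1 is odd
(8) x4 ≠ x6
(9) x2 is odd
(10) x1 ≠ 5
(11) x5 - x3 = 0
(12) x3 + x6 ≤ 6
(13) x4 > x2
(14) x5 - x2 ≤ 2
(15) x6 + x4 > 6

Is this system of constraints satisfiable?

Unsatisfiable

Constraint 2 makes x4 odd and constraint 5 makes x1 odd, so x4 + x1 must be even. Constraint 7 says x4 + x1 is odd — contradiction.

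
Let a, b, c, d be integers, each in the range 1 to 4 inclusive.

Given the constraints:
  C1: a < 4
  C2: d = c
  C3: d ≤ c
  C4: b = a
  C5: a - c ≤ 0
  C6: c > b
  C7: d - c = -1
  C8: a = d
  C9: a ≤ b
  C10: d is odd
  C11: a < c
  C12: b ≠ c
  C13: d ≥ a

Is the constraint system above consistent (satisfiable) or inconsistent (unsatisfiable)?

From constraints 2, 4, and 8, b = a = d = c, so b = c. But constraint 12 says b ≠ c. Contradiction.

Unsatisfiable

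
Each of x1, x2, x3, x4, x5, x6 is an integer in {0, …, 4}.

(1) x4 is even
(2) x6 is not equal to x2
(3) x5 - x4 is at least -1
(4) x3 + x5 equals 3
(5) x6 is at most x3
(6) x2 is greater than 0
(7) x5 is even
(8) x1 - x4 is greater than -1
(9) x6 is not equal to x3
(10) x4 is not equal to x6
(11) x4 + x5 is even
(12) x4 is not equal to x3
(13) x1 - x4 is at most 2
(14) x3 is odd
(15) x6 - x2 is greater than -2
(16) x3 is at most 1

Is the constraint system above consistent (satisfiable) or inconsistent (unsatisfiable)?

Satisfiable

Setting (x1, x2, x3, x4, x5, x6) = (2, 1, 1, 2, 2, 0) satisfies everything: constraint 3: x5 - x4 = 0; constraint 4: x3 + x5 = 3; constraint 8: x1 - x4 = 0, and the others follow.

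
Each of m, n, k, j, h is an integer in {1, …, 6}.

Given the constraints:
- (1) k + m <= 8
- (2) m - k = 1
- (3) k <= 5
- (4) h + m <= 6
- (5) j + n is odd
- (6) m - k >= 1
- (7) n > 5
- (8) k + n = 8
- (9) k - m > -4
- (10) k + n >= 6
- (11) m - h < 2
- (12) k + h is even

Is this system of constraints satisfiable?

Take m = 3, n = 6, k = 2, j = 1, h = 2. Then constraint 1: k + m = 5; constraint 2: m - k = 1; constraint 4: h + m = 5, and every other listed constraint is also met.

Satisfiable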